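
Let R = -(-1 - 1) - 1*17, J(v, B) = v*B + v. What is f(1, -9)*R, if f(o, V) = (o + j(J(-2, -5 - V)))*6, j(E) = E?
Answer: 810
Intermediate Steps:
J(v, B) = v + B*v (J(v, B) = B*v + v = v + B*v)
R = -15 (R = -1*(-2) - 17 = 2 - 17 = -15)
f(o, V) = 48 + 6*o + 12*V (f(o, V) = (o - 2*(1 + (-5 - V)))*6 = (o - 2*(-4 - V))*6 = (o + (8 + 2*V))*6 = (8 + o + 2*V)*6 = 48 + 6*o + 12*V)
f(1, -9)*R = (48 + 6*1 + 12*(-9))*(-15) = (48 + 6 - 108)*(-15) = -54*(-15) = 810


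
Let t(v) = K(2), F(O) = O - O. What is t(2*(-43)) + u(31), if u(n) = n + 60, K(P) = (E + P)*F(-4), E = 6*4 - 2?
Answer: 91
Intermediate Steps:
F(O) = 0
E = 22 (E = 24 - 2 = 22)
K(P) = 0 (K(P) = (22 + P)*0 = 0)
u(n) = 60 + n
t(v) = 0
t(2*(-43)) + u(31) = 0 + (60 + 31) = 0 + 91 = 91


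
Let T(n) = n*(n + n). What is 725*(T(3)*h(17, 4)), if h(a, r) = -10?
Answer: -130500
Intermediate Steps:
T(n) = 2*n² (T(n) = n*(2*n) = 2*n²)
725*(T(3)*h(17, 4)) = 725*((2*3²)*(-10)) = 725*((2*9)*(-10)) = 725*(18*(-10)) = 725*(-180) = -130500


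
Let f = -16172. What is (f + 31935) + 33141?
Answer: 48904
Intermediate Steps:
(f + 31935) + 33141 = (-16172 + 31935) + 33141 = 15763 + 33141 = 48904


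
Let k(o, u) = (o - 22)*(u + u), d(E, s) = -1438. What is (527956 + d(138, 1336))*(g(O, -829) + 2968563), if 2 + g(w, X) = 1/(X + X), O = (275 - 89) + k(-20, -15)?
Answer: 1295727663432483/829 ≈ 1.5630e+12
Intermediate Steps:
k(o, u) = 2*u*(-22 + o) (k(o, u) = (-22 + o)*(2*u) = 2*u*(-22 + o))
O = 1446 (O = (275 - 89) + 2*(-15)*(-22 - 20) = 186 + 2*(-15)*(-42) = 186 + 1260 = 1446)
g(w, X) = -2 + 1/(2*X) (g(w, X) = -2 + 1/(X + X) = -2 + 1/(2*X))
(527956 + d(138, 1336))*(g(O, -829) + 2968563) = (527956 - 1438)*((-2 + (½)/(-829)) + 2968563) = 526518*((-2 + (½)*(-1/829)) + 2968563) = 526518*((-2 - 1/1658) + 2968563) = 526518*(-3317/1658 + 2968563) = 526518*(4921874137/1658) = 1295727663432483/829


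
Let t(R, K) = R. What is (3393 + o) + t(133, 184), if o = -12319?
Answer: -8793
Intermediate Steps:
(3393 + o) + t(133, 184) = (3393 - 12319) + 133 = -8926 + 133 = -8793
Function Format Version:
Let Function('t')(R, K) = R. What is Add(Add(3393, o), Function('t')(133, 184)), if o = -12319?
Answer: -8793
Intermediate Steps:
Add(Add(3393, o), Function('t')(133, 184)) = Add(Add(3393, -12319), 133) = Add(-8926, 133) = -8793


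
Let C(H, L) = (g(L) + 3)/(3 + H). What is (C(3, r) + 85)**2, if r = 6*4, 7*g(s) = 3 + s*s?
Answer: 483025/49 ≈ 9857.7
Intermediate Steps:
g(s) = 3/7 + s**2/7 (g(s) = (3 + s*s)/7 = (3 + s**2)/7 = 3/7 + s**2/7)
r = 24
C(H, L) = (24/7 + L**2/7)/(3 + H) (C(H, L) = ((3/7 + L**2/7) + 3)/(3 + H) = (24/7 + L**2/7)/(3 + H))
(C(3, r) + 85)**2 = ((24 + 24**2)/(7*(3 + 3)) + 85)**2 = ((1/7)*(24 + 576)/6 + 85)**2 = ((1/7)*(1/6)*600 + 85)**2 = (100/7 + 85)**2 = (695/7)**2 = 483025/49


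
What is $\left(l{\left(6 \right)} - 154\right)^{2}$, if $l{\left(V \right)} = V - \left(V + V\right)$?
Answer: $25600$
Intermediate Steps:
$l{\left(V \right)} = - V$ ($l{\left(V \right)} = V - 2 V = - V$)
$\left(l{\left(6 \right)} - 154\right)^{2} = \left(\left(-1\right) 6 - 154\right)^{2} = \left(-6 - 154\right)^{2} = \left(-160\right)^{2} = 25600$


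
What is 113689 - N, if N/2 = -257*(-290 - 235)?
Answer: -156161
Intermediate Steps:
N = 269850 (N = 2*(-257*(-290 - 235)) = 2*(-257*(-525)) = 2*134925 = 269850)
113689 - N = 113689 - 1*269850 = 113689 - 269850 = -156161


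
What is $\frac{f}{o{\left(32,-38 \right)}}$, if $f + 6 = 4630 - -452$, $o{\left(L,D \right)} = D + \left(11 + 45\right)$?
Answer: $282$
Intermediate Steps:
$o{\left(L,D \right)} = 56 + D$ ($o{\left(L,D \right)} = D + 56 = 56 + D$)
$f = 5076$ ($f = -6 + \left(4630 - -452\right) = -6 + \left(4630 + 452\right) = -6 + 5082 = 5076$)
$\frac{f}{o{\left(32,-38 \right)}} = \frac{5076}{56 - 38} = \frac{5076}{18} = 5076 \cdot \frac{1}{18} = 282$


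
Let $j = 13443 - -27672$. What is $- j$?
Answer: $-41115$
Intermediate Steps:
$j = 41115$ ($j = 13443 + 27672 = 41115$)
$- j = \left(-1\right) 41115 = -41115$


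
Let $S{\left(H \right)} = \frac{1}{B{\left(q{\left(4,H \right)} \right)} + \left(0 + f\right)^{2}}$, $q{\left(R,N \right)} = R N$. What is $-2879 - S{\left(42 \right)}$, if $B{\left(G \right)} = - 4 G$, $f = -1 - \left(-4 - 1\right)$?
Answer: $- \frac{1888623}{656} \approx -2879.0$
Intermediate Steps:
$f = 4$ ($f = -1 - -5 = -1 + 5 = 4$)
$q{\left(R,N \right)} = N R$
$S{\left(H \right)} = \frac{1}{16 - 16 H}$ ($S{\left(H \right)} = \frac{1}{- 4 H 4 + \left(0 + 4\right)^{2}} = \frac{1}{- 4 \cdot 4 H + 4^{2}} = \frac{1}{- 16 H + 16} = \frac{1}{16 - 16 H}$)
$-2879 - S{\left(42 \right)} = -2879 - - \frac{1}{-16 + 16 \cdot 42} = -2879 - - \frac{1}{-16 + 672} = -2879 - - \frac{1}{656} = -2879 + \frac{1}{656} = - \frac{1888623}{656}$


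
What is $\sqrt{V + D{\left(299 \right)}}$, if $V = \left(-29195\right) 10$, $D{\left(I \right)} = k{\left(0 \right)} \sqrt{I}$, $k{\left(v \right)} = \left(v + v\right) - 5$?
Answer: $\sqrt{-291950 - 5 \sqrt{299}} \approx 540.4 i$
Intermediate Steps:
$k{\left(v \right)} = -5 + 2 v$ ($k{\left(v \right)} = 2 v - 5 = -5 + 2 v$)
$D{\left(I \right)} = - 5 \sqrt{I}$ ($D{\left(I \right)} = \left(-5 + 2 \cdot 0\right) \sqrt{I} = \left(-5 + 0\right) \sqrt{I} = - 5 \sqrt{I}$)
$V = -291950$
$\sqrt{V + D{\left(299 \right)}} = \sqrt{-291950 - 5 \sqrt{299}}$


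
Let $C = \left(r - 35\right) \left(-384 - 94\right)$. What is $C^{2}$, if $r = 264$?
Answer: $11981929444$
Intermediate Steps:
$C = -109462$ ($C = \left(264 - 35\right) \left(-384 - 94\right) = 229 \left(-478\right) = -109462$)
$C^{2} = \left(-109462\right)^{2} = 11981929444$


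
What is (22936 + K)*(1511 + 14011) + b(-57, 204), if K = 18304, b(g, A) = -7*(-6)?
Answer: 640127322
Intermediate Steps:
b(g, A) = 42
(22936 + K)*(1511 + 14011) + b(-57, 204) = (22936 + 18304)*(1511 + 14011) + 42 = 41240*15522 + 42 = 640127280 + 42 = 640127322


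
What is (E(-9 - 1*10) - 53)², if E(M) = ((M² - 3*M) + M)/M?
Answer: 5476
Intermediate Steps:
E(M) = (M² - 2*M)/M
(E(-9 - 1*10) - 53)² = ((-2 + (-9 - 1*10)) - 53)² = ((-2 + (-9 - 10)) - 53)² = ((-2 - 19) - 53)² = (-21 - 53)² = (-74)² = 5476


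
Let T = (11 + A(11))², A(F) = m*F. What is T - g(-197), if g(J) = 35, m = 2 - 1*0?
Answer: 1054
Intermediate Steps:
m = 2 (m = 2 + 0 = 2)
A(F) = 2*F
T = 1089 (T = (11 + 2*11)² = (11 + 22)² = 33² = 1089)
T - g(-197) = 1089 - 1*35 = 1089 - 35 = 1054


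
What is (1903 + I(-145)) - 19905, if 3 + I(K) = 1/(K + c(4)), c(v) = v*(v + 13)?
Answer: -1386386/77 ≈ -18005.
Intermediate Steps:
c(v) = v*(13 + v)
I(K) = -3 + 1/(68 + K) (I(K) = -3 + 1/(K + 4*(13 + 4)) = -3 + 1/(K + 4*17) = -3 + 1/(K + 68) = -3 + 1/(68 + K))
(1903 + I(-145)) - 19905 = (1903 + (-203 - 3*(-145))/(68 - 145)) - 19905 = (1903 + (-203 + 435)/(-77)) - 19905 = (1903 - 1/77*232) - 19905 = (1903 - 232/77) - 19905 = 146299/77 - 19905 = -1386386/77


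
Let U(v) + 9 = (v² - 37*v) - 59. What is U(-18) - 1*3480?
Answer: -2558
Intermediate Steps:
U(v) = -68 + v² - 37*v (U(v) = -9 + ((v² - 37*v) - 59) = -9 + (-59 + v² - 37*v) = -68 + v² - 37*v)
U(-18) - 1*3480 = (-68 + (-18)² - 37*(-18)) - 1*3480 = (-68 + 324 + 666) - 3480 = 922 - 3480 = -2558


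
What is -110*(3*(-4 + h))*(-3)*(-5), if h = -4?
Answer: 39600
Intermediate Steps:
-110*(3*(-4 + h))*(-3)*(-5) = -110*(3*(-4 - 4))*(-3)*(-5) = -110*(3*(-8))*(-3)*(-5) = -110*(-24*(-3))*(-5) = -7920*(-5) = -110*(-360) = 39600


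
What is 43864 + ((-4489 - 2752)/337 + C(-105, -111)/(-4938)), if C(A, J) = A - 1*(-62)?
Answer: 72958604017/1664106 ≈ 43843.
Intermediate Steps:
C(A, J) = 62 + A (C(A, J) = A + 62 = 62 + A)
43864 + ((-4489 - 2752)/337 + C(-105, -111)/(-4938)) = 43864 + ((-4489 - 2752)/337 + (62 - 105)/(-4938)) = 43864 + (-7241*1/337 - 43*(-1/4938)) = 43864 + (-7241/337 + 43/4938) = 43864 - 35741567/1664106 = 72958604017/1664106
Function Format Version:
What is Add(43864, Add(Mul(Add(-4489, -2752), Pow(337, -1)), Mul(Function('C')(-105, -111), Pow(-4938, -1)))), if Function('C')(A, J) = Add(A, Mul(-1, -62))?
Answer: Rational(72958604017, 1664106) ≈ 43843.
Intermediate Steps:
Function('C')(A, J) = Add(62, A) (Function('C')(A, J) = Add(A, 62) = Add(62, A))
Add(43864, Add(Mul(Add(-4489, -2752), Pow(337, -1)), Mul(Function('C')(-105, -111), Pow(-4938, -1)))) = Add(43864, Add(Mul(Add(-4489, -2752), Pow(337, -1)), Mul(Add(62, -105), Pow(-4938, -1)))) = Add(43864, Add(Mul(-7241, Rational(1, 337)), Mul(-43, Rational(-1, 4938)))) = Add(43864, Add(Rational(-7241, 337), Rational(43, 4938))) = Add(43864, Rational(-35741567, 1664106)) = Rational(72958604017, 1664106)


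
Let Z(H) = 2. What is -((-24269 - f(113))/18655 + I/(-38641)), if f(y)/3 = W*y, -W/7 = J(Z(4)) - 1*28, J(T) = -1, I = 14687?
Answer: 552988873/102978265 ≈ 5.3700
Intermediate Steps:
W = 203 (W = -7*(-1 - 1*28) = -7*(-1 - 28) = -7*(-29) = 203)
f(y) = 609*y (f(y) = 3*(203*y) = 609*y)
-((-24269 - f(113))/18655 + I/(-38641)) = -((-24269 - 609*113)/18655 + 14687/(-38641)) = -((-24269 - 1*68817)*(1/18655) + 14687*(-1/38641)) = -((-24269 - 68817)*(1/18655) - 14687/38641) = -(-93086*1/18655 - 14687/38641) = -(-13298/2665 - 14687/38641) = -1*(-552988873/102978265) = 552988873/102978265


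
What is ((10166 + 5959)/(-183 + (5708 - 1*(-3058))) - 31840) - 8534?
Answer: -115504639/2861 ≈ -40372.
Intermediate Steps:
((10166 + 5959)/(-183 + (5708 - 1*(-3058))) - 31840) - 8534 = (16125/(-183 + (5708 + 3058)) - 31840) - 8534 = (16125/(-183 + 8766) - 31840) - 8534 = (16125/8583 - 31840) - 8534 = (16125*(1/8583) - 31840) - 8534 = (5375/2861 - 31840) - 8534 = -91088865/2861 - 8534 = -115504639/2861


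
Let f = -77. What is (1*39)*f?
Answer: -3003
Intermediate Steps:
(1*39)*f = (1*39)*(-77) = 39*(-77) = -3003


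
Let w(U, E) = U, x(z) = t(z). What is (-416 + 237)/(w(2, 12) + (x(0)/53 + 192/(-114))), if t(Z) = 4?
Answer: -180253/394 ≈ -457.50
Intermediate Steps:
x(z) = 4
(-416 + 237)/(w(2, 12) + (x(0)/53 + 192/(-114))) = (-416 + 237)/(2 + (4/53 + 192/(-114))) = -179/(2 + (4*(1/53) + 192*(-1/114))) = -179/(2 + (4/53 - 32/19)) = -179/(2 - 1620/1007) = -179/394/1007 = -179*1007/394 = -180253/394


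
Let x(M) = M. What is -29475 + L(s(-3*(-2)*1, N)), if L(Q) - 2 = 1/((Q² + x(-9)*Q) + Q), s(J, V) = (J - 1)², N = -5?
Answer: -12526024/425 ≈ -29473.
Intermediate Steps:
s(J, V) = (-1 + J)²
L(Q) = 2 + 1/(Q² - 8*Q) (L(Q) = 2 + 1/((Q² - 9*Q) + Q) = 2 + 1/(Q² - 8*Q))
-29475 + L(s(-3*(-2)*1, N)) = -29475 + (1 - 16*(-1 - 3*(-2)*1)² + 2*((-1 - 3*(-2)*1)²)²)/(((-1 - 3*(-2)*1)²)*(-8 + (-1 - 3*(-2)*1)²)) = -29475 + (1 - 16*(-1 + 6*1)² + 2*((-1 + 6*1)²)²)/(((-1 + 6*1)²)*(-8 + (-1 + 6*1)²)) = -29475 + (1 - 16*(-1 + 6)² + 2*((-1 + 6)²)²)/(((-1 + 6)²)*(-8 + (-1 + 6)²)) = -29475 + (1 - 16*5² + 2*(5²)²)/((5²)*(-8 + 5²)) = -29475 + (1 - 16*25 + 2*25²)/(25*(-8 + 25)) = -29475 + (1/25)*(1 - 400 + 2*625)/17 = -29475 + (1/25)*(1/17)*(1 - 400 + 1250) = -29475 + (1/25)*(1/17)*851 = -29475 + 851/425 = -12526024/425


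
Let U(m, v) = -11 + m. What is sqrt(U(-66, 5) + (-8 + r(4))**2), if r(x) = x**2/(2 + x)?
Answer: I*sqrt(437)/3 ≈ 6.9682*I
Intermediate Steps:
r(x) = x**2/(2 + x)
sqrt(U(-66, 5) + (-8 + r(4))**2) = sqrt((-11 - 66) + (-8 + 4**2/(2 + 4))**2) = sqrt(-77 + (-8 + 16/6)**2) = sqrt(-77 + (-8 + 16*(1/6))**2) = sqrt(-77 + (-8 + 8/3)**2) = sqrt(-77 + (-16/3)**2) = sqrt(-77 + 256/9) = sqrt(-437/9) = I*sqrt(437)/3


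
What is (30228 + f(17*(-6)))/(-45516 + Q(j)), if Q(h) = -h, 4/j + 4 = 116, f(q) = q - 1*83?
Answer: -841204/1274449 ≈ -0.66005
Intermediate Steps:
f(q) = -83 + q (f(q) = q - 83 = -83 + q)
j = 1/28 (j = 4/(-4 + 116) = 4/112 = 4*(1/112) = 1/28 ≈ 0.035714)
(30228 + f(17*(-6)))/(-45516 + Q(j)) = (30228 + (-83 + 17*(-6)))/(-45516 - 1*1/28) = (30228 + (-83 - 102))/(-45516 - 1/28) = (30228 - 185)/(-1274449/28) = 30043*(-28/1274449) = -841204/1274449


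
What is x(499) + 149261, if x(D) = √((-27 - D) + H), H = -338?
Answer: 149261 + 12*I*√6 ≈ 1.4926e+5 + 29.394*I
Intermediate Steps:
x(D) = √(-365 - D) (x(D) = √((-27 - D) - 338) = √(-365 - D))
x(499) + 149261 = √(-365 - 1*499) + 149261 = √(-365 - 499) + 149261 = √(-864) + 149261 = 12*I*√6 + 149261 = 149261 + 12*I*√6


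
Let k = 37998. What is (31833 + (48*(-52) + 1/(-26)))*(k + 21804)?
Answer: 22807316661/13 ≈ 1.7544e+9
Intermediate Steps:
(31833 + (48*(-52) + 1/(-26)))*(k + 21804) = (31833 + (48*(-52) + 1/(-26)))*(37998 + 21804) = (31833 + (-2496 - 1/26))*59802 = (31833 - 64897/26)*59802 = (762761/26)*59802 = 22807316661/13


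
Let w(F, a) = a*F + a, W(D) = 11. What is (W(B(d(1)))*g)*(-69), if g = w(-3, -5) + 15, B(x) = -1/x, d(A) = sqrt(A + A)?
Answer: -18975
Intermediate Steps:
d(A) = sqrt(2)*sqrt(A) (d(A) = sqrt(2*A) = sqrt(2)*sqrt(A))
w(F, a) = a + F*a (w(F, a) = F*a + a = a + F*a)
g = 25 (g = -5*(1 - 3) + 15 = -5*(-2) + 15 = 10 + 15 = 25)
(W(B(d(1)))*g)*(-69) = (11*25)*(-69) = 275*(-69) = -18975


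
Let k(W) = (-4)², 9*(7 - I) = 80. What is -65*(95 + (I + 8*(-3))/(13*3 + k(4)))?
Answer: -608296/99 ≈ -6144.4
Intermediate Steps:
I = -17/9 (I = 7 - ⅑*80 = 7 - 80/9 = -17/9 ≈ -1.8889)
k(W) = 16
-65*(95 + (I + 8*(-3))/(13*3 + k(4))) = -65*(95 + (-17/9 + 8*(-3))/(13*3 + 16)) = -65*(95 + (-17/9 - 24)/(39 + 16)) = -65*(95 - 233/9/55) = -65*(95 - 233/9*1/55) = -65*(95 - 233/495) = -65*46792/495 = -608296/99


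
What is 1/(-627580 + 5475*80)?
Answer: -1/189580 ≈ -5.2748e-6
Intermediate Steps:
1/(-627580 + 5475*80) = 1/(-627580 + 438000) = 1/(-189580) = -1/189580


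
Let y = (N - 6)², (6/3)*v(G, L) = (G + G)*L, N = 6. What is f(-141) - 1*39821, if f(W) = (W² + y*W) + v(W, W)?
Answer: -59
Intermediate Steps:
v(G, L) = G*L (v(G, L) = ((G + G)*L)/2 = ((2*G)*L)/2 = (2*G*L)/2 = G*L)
y = 0 (y = (6 - 6)² = 0² = 0)
f(W) = 2*W² (f(W) = (W² + 0*W) + W*W = (W² + 0) + W² = W² + W² = 2*W²)
f(-141) - 1*39821 = 2*(-141)² - 1*39821 = 2*19881 - 39821 = 39762 - 39821 = -59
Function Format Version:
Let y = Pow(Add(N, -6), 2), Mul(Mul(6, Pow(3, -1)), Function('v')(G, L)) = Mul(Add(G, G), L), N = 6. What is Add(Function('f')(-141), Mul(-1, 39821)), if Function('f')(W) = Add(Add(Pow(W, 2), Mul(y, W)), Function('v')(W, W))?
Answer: -59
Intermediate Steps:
Function('v')(G, L) = Mul(G, L) (Function('v')(G, L) = Mul(Rational(1, 2), Mul(Add(G, G), L)) = Mul(Rational(1, 2), Mul(Mul(2, G), L)) = Mul(Rational(1, 2), Mul(2, G, L)) = Mul(G, L))
y = 0 (y = Pow(Add(6, -6), 2) = Pow(0, 2) = 0)
Function('f')(W) = Mul(2, Pow(W, 2)) (Function('f')(W) = Add(Add(Pow(W, 2), Mul(0, W)), Mul(W, W)) = Add(Add(Pow(W, 2), 0), Pow(W, 2)) = Add(Pow(W, 2), Pow(W, 2)) = Mul(2, Pow(W, 2)))
Add(Function('f')(-141), Mul(-1, 39821)) = Add(Mul(2, Pow(-141, 2)), Mul(-1, 39821)) = Add(Mul(2, 19881), -39821) = Add(39762, -39821) = -59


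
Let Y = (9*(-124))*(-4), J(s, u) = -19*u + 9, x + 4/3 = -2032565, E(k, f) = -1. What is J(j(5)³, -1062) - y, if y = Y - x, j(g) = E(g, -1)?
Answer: -6050530/3 ≈ -2.0168e+6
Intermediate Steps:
j(g) = -1
x = -6097699/3 (x = -4/3 - 2032565 = -6097699/3 ≈ -2.0326e+6)
J(s, u) = 9 - 19*u
Y = 4464 (Y = -1116*(-4) = 4464)
y = 6111091/3 (y = 4464 - 1*(-6097699/3) = 4464 + 6097699/3 = 6111091/3 ≈ 2.0370e+6)
J(j(5)³, -1062) - y = (9 - 19*(-1062)) - 1*6111091/3 = (9 + 20178) - 6111091/3 = 20187 - 6111091/3 = -6050530/3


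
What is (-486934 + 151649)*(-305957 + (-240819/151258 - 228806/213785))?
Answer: 663443398142721199161/6467338306 ≈ 1.0258e+11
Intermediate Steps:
(-486934 + 151649)*(-305957 + (-240819/151258 - 228806/213785)) = -335285*(-305957 + (-240819*1/151258 - 228806*1/213785)) = -335285*(-305957 + (-240819/151258 - 228806/213785)) = -335285*(-305957 - 86092227863/32336691530) = -335285*(-9893723222672073/32336691530) = 663443398142721199161/6467338306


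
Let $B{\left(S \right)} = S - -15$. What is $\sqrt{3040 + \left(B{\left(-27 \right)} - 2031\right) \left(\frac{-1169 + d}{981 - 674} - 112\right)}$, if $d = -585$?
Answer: $\frac{\sqrt{22952306698}}{307} \approx 493.49$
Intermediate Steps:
$B{\left(S \right)} = 15 + S$ ($B{\left(S \right)} = S + 15 = 15 + S$)
$\sqrt{3040 + \left(B{\left(-27 \right)} - 2031\right) \left(\frac{-1169 + d}{981 - 674} - 112\right)} = \sqrt{3040 + \left(\left(15 - 27\right) - 2031\right) \left(\frac{-1169 - 585}{981 - 674} - 112\right)} = \sqrt{3040 + \left(-12 - 2031\right) \left(- \frac{1754}{307} - 112\right)} = \sqrt{3040 - 2043 \left(\left(-1754\right) \frac{1}{307} - 112\right)} = \sqrt{3040 - 2043 \left(- \frac{1754}{307} - 112\right)} = \sqrt{3040 - - \frac{73829934}{307}} = \sqrt{3040 + \frac{73829934}{307}} = \sqrt{\frac{74763214}{307}} = \frac{\sqrt{22952306698}}{307}$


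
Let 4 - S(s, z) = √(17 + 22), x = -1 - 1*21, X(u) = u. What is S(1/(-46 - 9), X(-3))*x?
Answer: -88 + 22*√39 ≈ 49.390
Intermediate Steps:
x = -22 (x = -1 - 21 = -22)
S(s, z) = 4 - √39 (S(s, z) = 4 - √(17 + 22) = 4 - √39)
S(1/(-46 - 9), X(-3))*x = (4 - √39)*(-22) = -88 + 22*√39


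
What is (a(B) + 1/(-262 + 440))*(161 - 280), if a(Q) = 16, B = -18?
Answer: -339031/178 ≈ -1904.7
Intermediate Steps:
(a(B) + 1/(-262 + 440))*(161 - 280) = (16 + 1/(-262 + 440))*(161 - 280) = (16 + 1/178)*(-119) = (2849/178)*(-119) = -339031/178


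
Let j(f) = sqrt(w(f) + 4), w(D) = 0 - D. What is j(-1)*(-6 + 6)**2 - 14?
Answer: -14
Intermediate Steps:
w(D) = -D
j(f) = sqrt(4 - f) (j(f) = sqrt(-f + 4) = sqrt(4 - f))
j(-1)*(-6 + 6)**2 - 14 = sqrt(4 - 1*(-1))*(-6 + 6)**2 - 14 = sqrt(4 + 1)*0**2 - 14 = sqrt(5)*0 - 14 = 0 - 14 = -14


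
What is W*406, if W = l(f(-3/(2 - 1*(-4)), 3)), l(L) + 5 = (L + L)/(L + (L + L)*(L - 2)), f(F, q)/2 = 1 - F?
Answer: -5278/3 ≈ -1759.3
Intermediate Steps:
f(F, q) = 2 - 2*F (f(F, q) = 2*(1 - F) = 2 - 2*F)
l(L) = -5 + 2*L/(L + 2*L*(-2 + L)) (l(L) = -5 + (L + L)/(L + (L + L)*(L - 2)) = -5 + (2*L)/(L + (2*L)*(-2 + L)) = -5 + (2*L)/(L + 2*L*(-2 + L)) = -5 + 2*L/(L + 2*L*(-2 + L)))
W = -13/3 (W = (17 - 10*(2 - (-6)/(2 - 1*(-4))))/(-3 + 2*(2 - (-6)/(2 - 1*(-4)))) = (17 - 10*(2 - (-6)/(2 + 4)))/(-3 + 2*(2 - (-6)/(2 + 4))) = (17 - 10*(2 - (-6)/6))/(-3 + 2*(2 - (-6)/6)) = (17 - 10*(2 - 2*(-½)))/(-3 + 2*(2 - 2*(-½))) = (17 - 10*(2 + 1))/(-3 + 2*(2 + 1)) = (17 - 10*3)/(-3 + 2*3) = (17 - 30)/(-3 + 6) = -13/3 ≈ -4.3333)
W*406 = -13/3*406 = -5278/3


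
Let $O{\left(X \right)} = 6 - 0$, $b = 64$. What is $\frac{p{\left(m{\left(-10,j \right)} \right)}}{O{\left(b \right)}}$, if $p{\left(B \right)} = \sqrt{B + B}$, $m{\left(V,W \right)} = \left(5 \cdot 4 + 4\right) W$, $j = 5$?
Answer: $\frac{2 \sqrt{15}}{3} \approx 2.582$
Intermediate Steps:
$m{\left(V,W \right)} = 24 W$ ($m{\left(V,W \right)} = \left(20 + 4\right) W = 24 W$)
$p{\left(B \right)} = \sqrt{2} \sqrt{B}$ ($p{\left(B \right)} = \sqrt{2 B} = \sqrt{2} \sqrt{B}$)
$O{\left(X \right)} = 6$ ($O{\left(X \right)} = 6 + 0 = 6$)
$\frac{p{\left(m{\left(-10,j \right)} \right)}}{O{\left(b \right)}} = \frac{\sqrt{2} \sqrt{24 \cdot 5}}{6} = \sqrt{2} \sqrt{120} \cdot \frac{1}{6} = \sqrt{2} \cdot 2 \sqrt{30} \cdot \frac{1}{6} = 4 \sqrt{15} \cdot \frac{1}{6} = \frac{2 \sqrt{15}}{3}$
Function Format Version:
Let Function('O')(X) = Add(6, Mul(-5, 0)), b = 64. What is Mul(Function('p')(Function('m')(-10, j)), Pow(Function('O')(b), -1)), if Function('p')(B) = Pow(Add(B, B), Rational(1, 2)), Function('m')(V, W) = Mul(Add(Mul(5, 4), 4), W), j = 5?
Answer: Mul(Rational(2, 3), Pow(15, Rational(1, 2))) ≈ 2.5820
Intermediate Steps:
Function('m')(V, W) = Mul(24, W) (Function('m')(V, W) = Mul(Add(20, 4), W) = Mul(24, W))
Function('p')(B) = Mul(Pow(2, Rational(1, 2)), Pow(B, Rational(1, 2))) (Function('p')(B) = Pow(Mul(2, B), Rational(1, 2)) = Mul(Pow(2, Rational(1, 2)), Pow(B, Rational(1, 2))))
Function('O')(X) = 6 (Function('O')(X) = Add(6, 0) = 6)
Mul(Function('p')(Function('m')(-10, j)), Pow(Function('O')(b), -1)) = Mul(Mul(Pow(2, Rational(1, 2)), Pow(Mul(24, 5), Rational(1, 2))), Pow(6, -1)) = Mul(Mul(Pow(2, Rational(1, 2)), Pow(120, Rational(1, 2))), Rational(1, 6)) = Mul(Mul(Pow(2, Rational(1, 2)), Mul(2, Pow(30, Rational(1, 2)))), Rational(1, 6)) = Mul(Mul(4, Pow(15, Rational(1, 2))), Rational(1, 6)) = Mul(Rational(2, 3), Pow(15, Rational(1, 2)))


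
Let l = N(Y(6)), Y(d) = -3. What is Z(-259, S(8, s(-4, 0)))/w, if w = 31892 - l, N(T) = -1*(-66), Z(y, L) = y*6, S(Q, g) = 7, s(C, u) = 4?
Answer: -777/15913 ≈ -0.048828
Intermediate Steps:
Z(y, L) = 6*y
N(T) = 66
l = 66
w = 31826 (w = 31892 - 1*66 = 31892 - 66 = 31826)
Z(-259, S(8, s(-4, 0)))/w = (6*(-259))/31826 = -1554*1/31826 = -777/15913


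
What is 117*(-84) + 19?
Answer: -9809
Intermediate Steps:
117*(-84) + 19 = -9828 + 19 = -9809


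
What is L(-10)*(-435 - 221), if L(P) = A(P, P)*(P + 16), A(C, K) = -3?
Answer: 11808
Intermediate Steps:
L(P) = -48 - 3*P (L(P) = -3*(P + 16) = -3*(16 + P) = -48 - 3*P)
L(-10)*(-435 - 221) = (-48 - 3*(-10))*(-435 - 221) = (-48 + 30)*(-656) = -18*(-656) = 11808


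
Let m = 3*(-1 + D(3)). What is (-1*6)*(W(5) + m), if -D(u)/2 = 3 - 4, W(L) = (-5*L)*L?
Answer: 732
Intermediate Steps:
W(L) = -5*L²
D(u) = 2 (D(u) = -2*(3 - 4) = -2*(-1) = 2)
m = 3 (m = 3*(-1 + 2) = 3*1 = 3)
(-1*6)*(W(5) + m) = (-1*6)*(-5*5² + 3) = -6*(-5*25 + 3) = -6*(-125 + 3) = -6*(-122) = 732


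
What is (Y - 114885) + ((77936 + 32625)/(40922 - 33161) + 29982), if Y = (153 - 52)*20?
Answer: -643144402/7761 ≈ -82869.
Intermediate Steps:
Y = 2020 (Y = 101*20 = 2020)
(Y - 114885) + ((77936 + 32625)/(40922 - 33161) + 29982) = (2020 - 114885) + ((77936 + 32625)/(40922 - 33161) + 29982) = -112865 + (110561/7761 + 29982) = -112865 + 232800863/7761 = -643144402/7761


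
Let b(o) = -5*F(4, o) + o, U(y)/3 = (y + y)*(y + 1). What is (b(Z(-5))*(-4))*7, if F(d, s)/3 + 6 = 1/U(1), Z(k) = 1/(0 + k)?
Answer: -12397/5 ≈ -2479.4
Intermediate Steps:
U(y) = 6*y*(1 + y) (U(y) = 3*((y + y)*(y + 1)) = 3*((2*y)*(1 + y)) = 3*(2*y*(1 + y)) = 6*y*(1 + y))
Z(k) = 1/k
F(d, s) = -71/4 (F(d, s) = -18 + 3/((6*1*(1 + 1))) = -18 + 3/((6*1*2)) = -18 + 3/12 = -18 + 3*(1/12) = -18 + ¼ = -71/4)
b(o) = 355/4 + o (b(o) = -5*(-71/4) + o = 355/4 + o)
(b(Z(-5))*(-4))*7 = ((355/4 + 1/(-5))*(-4))*7 = ((355/4 - ⅕)*(-4))*7 = ((1771/20)*(-4))*7 = -1771/5*7 = -12397/5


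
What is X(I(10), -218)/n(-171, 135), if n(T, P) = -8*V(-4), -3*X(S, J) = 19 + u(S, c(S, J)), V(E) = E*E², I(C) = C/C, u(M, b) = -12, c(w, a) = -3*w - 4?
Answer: -7/1536 ≈ -0.0045573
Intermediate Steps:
c(w, a) = -4 - 3*w
I(C) = 1
V(E) = E³
X(S, J) = -7/3 (X(S, J) = -(19 - 12)/3 = -⅓*7 = -7/3)
n(T, P) = 512 (n(T, P) = -8*(-4)³ = -8*(-64) = 512)
X(I(10), -218)/n(-171, 135) = -7/3/512 = -7/3*1/512 = -7/1536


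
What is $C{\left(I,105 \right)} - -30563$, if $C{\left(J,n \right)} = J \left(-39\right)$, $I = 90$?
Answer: $27053$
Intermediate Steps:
$C{\left(J,n \right)} = - 39 J$
$C{\left(I,105 \right)} - -30563 = \left(-39\right) 90 - -30563 = -3510 + 30563 = 27053$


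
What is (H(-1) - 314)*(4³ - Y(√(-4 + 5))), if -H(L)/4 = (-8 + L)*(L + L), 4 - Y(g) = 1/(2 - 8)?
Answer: -69287/3 ≈ -23096.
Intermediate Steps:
Y(g) = 25/6 (Y(g) = 4 - 1/(2 - 8) = 4 - 1/(-6) = 4 - 1*(-⅙) = 4 + ⅙ = 25/6)
H(L) = -8*L*(-8 + L) (H(L) = -4*(-8 + L)*(L + L) = -4*(-8 + L)*2*L = -8*L*(-8 + L))
(H(-1) - 314)*(4³ - Y(√(-4 + 5))) = (8*(-1)*(8 - 1*(-1)) - 314)*(4³ - 1*25/6) = (8*(-1)*(8 + 1) - 314)*(64 - 25/6) = (8*(-1)*9 - 314)*(359/6) = (-72 - 314)*(359/6) = -386*359/6 = -69287/3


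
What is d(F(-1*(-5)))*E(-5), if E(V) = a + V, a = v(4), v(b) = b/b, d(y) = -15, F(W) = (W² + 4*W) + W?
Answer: 60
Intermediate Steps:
F(W) = W² + 5*W
v(b) = 1
a = 1
E(V) = 1 + V
d(F(-1*(-5)))*E(-5) = -15*(1 - 5) = -15*(-4) = 60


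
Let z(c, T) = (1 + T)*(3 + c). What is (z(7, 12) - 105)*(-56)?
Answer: -1400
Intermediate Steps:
(z(7, 12) - 105)*(-56) = ((3 + 7 + 3*12 + 12*7) - 105)*(-56) = ((3 + 7 + 36 + 84) - 105)*(-56) = (130 - 105)*(-56) = 25*(-56) = -1400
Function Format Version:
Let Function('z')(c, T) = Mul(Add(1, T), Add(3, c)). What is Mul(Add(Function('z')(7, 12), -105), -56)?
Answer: -1400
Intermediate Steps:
Mul(Add(Function('z')(7, 12), -105), -56) = Mul(Add(Add(3, 7, Mul(3, 12), Mul(12, 7)), -105), -56) = Mul(Add(Add(3, 7, 36, 84), -105), -56) = Mul(Add(130, -105), -56) = Mul(25, -56) = -1400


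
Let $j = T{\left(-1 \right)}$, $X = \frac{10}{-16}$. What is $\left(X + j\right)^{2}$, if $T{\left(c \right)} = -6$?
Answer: $\frac{2809}{64} \approx 43.891$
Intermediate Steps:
$X = - \frac{5}{8}$ ($X = 10 \left(- \frac{1}{16}\right) = - \frac{5}{8} \approx -0.625$)
$j = -6$
$\left(X + j\right)^{2} = \left(- \frac{5}{8} - 6\right)^{2} = \left(- \frac{53}{8}\right)^{2} = \frac{2809}{64}$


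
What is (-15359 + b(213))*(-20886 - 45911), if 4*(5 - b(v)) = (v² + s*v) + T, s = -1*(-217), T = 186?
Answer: 2558191506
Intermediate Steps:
s = 217
b(v) = -83/2 - 217*v/4 - v²/4 (b(v) = 5 - ((v² + 217*v) + 186)/4 = 5 - (186 + v² + 217*v)/4 = 5 + (-93/2 - 217*v/4 - v²/4) = -83/2 - 217*v/4 - v²/4)
(-15359 + b(213))*(-20886 - 45911) = (-15359 + (-83/2 - 217/4*213 - ¼*213²))*(-20886 - 45911) = (-15359 + (-83/2 - 46221/4 - ¼*45369))*(-66797) = (-15359 + (-83/2 - 46221/4 - 45369/4))*(-66797) = (-15359 - 22939)*(-66797) = -38298*(-66797) = 2558191506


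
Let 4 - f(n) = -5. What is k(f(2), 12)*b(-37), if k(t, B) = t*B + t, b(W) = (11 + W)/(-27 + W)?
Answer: 1521/32 ≈ 47.531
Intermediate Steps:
b(W) = (11 + W)/(-27 + W)
f(n) = 9 (f(n) = 4 - 1*(-5) = 4 + 5 = 9)
k(t, B) = t + B*t (k(t, B) = B*t + t = t + B*t)
k(f(2), 12)*b(-37) = (9*(1 + 12))*((11 - 37)/(-27 - 37)) = (9*13)*(-26/(-64)) = 117*(-1/64*(-26)) = 117*(13/32) = 1521/32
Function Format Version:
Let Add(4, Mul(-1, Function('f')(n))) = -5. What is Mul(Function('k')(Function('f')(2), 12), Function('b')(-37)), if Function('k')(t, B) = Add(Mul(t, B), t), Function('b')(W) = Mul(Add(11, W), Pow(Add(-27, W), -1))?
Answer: Rational(1521, 32) ≈ 47.531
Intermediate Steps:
Function('b')(W) = Mul(Pow(Add(-27, W), -1), Add(11, W))
Function('f')(n) = 9 (Function('f')(n) = Add(4, Mul(-1, -5)) = Add(4, 5) = 9)
Function('k')(t, B) = Add(t, Mul(B, t)) (Function('k')(t, B) = Add(Mul(B, t), t) = Add(t, Mul(B, t)))
Mul(Function('k')(Function('f')(2), 12), Function('b')(-37)) = Mul(Mul(9, Add(1, 12)), Mul(Pow(Add(-27, -37), -1), Add(11, -37))) = Mul(Mul(9, 13), Mul(Pow(-64, -1), -26)) = Mul(117, Mul(Rational(-1, 64), -26)) = Mul(117, Rational(13, 32)) = Rational(1521, 32)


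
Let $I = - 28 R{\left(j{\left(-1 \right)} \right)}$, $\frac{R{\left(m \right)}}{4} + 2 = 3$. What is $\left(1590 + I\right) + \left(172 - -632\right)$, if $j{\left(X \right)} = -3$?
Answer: $2282$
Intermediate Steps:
$R{\left(m \right)} = 4$ ($R{\left(m \right)} = -8 + 4 \cdot 3 = -8 + 12 = 4$)
$I = -112$ ($I = \left(-28\right) 4 = -112$)
$\left(1590 + I\right) + \left(172 - -632\right) = \left(1590 - 112\right) + \left(172 - -632\right) = 1478 + \left(172 + 632\right) = 1478 + 804 = 2282$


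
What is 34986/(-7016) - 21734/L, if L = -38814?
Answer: -301365215/68079756 ≈ -4.4267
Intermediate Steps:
34986/(-7016) - 21734/L = 34986/(-7016) - 21734/(-38814) = 34986*(-1/7016) - 21734*(-1/38814) = -17493/3508 + 10867/19407 = -301365215/68079756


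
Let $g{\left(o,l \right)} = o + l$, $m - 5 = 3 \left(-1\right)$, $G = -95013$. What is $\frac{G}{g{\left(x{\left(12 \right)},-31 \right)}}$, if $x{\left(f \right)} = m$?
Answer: $\frac{95013}{29} \approx 3276.3$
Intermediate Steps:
$m = 2$ ($m = 5 + 3 \left(-1\right) = 5 - 3 = 2$)
$x{\left(f \right)} = 2$
$g{\left(o,l \right)} = l + o$
$\frac{G}{g{\left(x{\left(12 \right)},-31 \right)}} = - \frac{95013}{-31 + 2} = - \frac{95013}{-29} = \left(-95013\right) \left(- \frac{1}{29}\right) = \frac{95013}{29}$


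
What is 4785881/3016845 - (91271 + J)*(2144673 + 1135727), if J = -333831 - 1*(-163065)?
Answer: 786718955584095881/3016845 ≈ 2.6078e+11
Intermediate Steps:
J = -170766 (J = -333831 + 163065 = -170766)
4785881/3016845 - (91271 + J)*(2144673 + 1135727) = 4785881/3016845 - (91271 - 170766)*(2144673 + 1135727) = 4785881*(1/3016845) - (-79495)*3280400 = 4785881/3016845 - 1*(-260775398000) = 4785881/3016845 + 260775398000 = 786718955584095881/3016845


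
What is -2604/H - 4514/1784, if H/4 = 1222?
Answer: -1669373/545012 ≈ -3.0630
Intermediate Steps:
H = 4888 (H = 4*1222 = 4888)
-2604/H - 4514/1784 = -2604/4888 - 4514/1784 = -2604*1/4888 - 4514*1/1784 = -651/1222 - 2257/892 = -1669373/545012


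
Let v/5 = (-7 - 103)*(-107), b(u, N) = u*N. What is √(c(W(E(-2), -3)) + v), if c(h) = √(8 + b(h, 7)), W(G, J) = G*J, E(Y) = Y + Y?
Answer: √(58850 + 2*√23) ≈ 242.61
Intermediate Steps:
E(Y) = 2*Y
b(u, N) = N*u
v = 58850 (v = 5*((-7 - 103)*(-107)) = 5*(-110*(-107)) = 5*11770 = 58850)
c(h) = √(8 + 7*h)
√(c(W(E(-2), -3)) + v) = √(√(8 + 7*((2*(-2))*(-3))) + 58850) = √(√(8 + 7*(-4*(-3))) + 58850) = √(√(8 + 7*12) + 58850) = √(√(8 + 84) + 58850) = √(√92 + 58850) = √(2*√23 + 58850) = √(58850 + 2*√23)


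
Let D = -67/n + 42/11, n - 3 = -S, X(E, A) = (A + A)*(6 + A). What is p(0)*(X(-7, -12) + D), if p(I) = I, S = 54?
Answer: 0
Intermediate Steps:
X(E, A) = 2*A*(6 + A) (X(E, A) = (2*A)*(6 + A) = 2*A*(6 + A))
n = -51 (n = 3 - 1*54 = 3 - 54 = -51)
D = 2879/561 (D = -67/(-51) + 42/11 = -67*(-1/51) + 42*(1/11) = 67/51 + 42/11 = 2879/561 ≈ 5.1319)
p(0)*(X(-7, -12) + D) = 0*(2*(-12)*(6 - 12) + 2879/561) = 0*(2*(-12)*(-6) + 2879/561) = 0*(144 + 2879/561) = 0*(83663/561) = 0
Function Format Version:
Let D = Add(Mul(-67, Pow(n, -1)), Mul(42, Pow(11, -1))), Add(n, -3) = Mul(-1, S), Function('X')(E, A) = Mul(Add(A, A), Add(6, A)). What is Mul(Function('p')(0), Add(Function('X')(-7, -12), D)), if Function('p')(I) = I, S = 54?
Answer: 0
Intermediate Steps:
Function('X')(E, A) = Mul(2, A, Add(6, A)) (Function('X')(E, A) = Mul(Mul(2, A), Add(6, A)) = Mul(2, A, Add(6, A)))
n = -51 (n = Add(3, Mul(-1, 54)) = Add(3, -54) = -51)
D = Rational(2879, 561) (D = Add(Mul(-67, Pow(-51, -1)), Mul(42, Pow(11, -1))) = Add(Mul(-67, Rational(-1, 51)), Mul(42, Rational(1, 11))) = Add(Rational(67, 51), Rational(42, 11)) = Rational(2879, 561) ≈ 5.1319)
Mul(Function('p')(0), Add(Function('X')(-7, -12), D)) = Mul(0, Add(Mul(2, -12, Add(6, -12)), Rational(2879, 561))) = Mul(0, Add(Mul(2, -12, -6), Rational(2879, 561))) = Mul(0, Add(144, Rational(2879, 561))) = Mul(0, Rational(83663, 561)) = 0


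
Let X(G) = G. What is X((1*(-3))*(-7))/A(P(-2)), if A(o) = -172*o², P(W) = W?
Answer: -21/688 ≈ -0.030523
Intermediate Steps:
X((1*(-3))*(-7))/A(P(-2)) = ((1*(-3))*(-7))/((-172*(-2)²)) = (-3*(-7))/((-172*4)) = 21/(-688) = 21*(-1/688) = -21/688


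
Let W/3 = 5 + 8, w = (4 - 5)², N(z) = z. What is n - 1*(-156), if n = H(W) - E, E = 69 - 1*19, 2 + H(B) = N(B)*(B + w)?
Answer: 1664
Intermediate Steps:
w = 1 (w = (-1)² = 1)
W = 39 (W = 3*(5 + 8) = 3*13 = 39)
H(B) = -2 + B*(1 + B) (H(B) = -2 + B*(B + 1) = -2 + B*(1 + B))
E = 50 (E = 69 - 19 = 50)
n = 1508 (n = (-2 + 39 + 39²) - 1*50 = (-2 + 39 + 1521) - 50 = 1558 - 50 = 1508)
n - 1*(-156) = 1508 - 1*(-156) = 1508 + 156 = 1664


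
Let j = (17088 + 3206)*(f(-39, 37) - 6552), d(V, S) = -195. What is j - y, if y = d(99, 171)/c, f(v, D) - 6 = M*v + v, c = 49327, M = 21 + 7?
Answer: -7685000493231/49327 ≈ -1.5580e+8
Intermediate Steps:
M = 28
f(v, D) = 6 + 29*v (f(v, D) = 6 + (28*v + v) = 6 + 29*v)
j = -155797038 (j = (17088 + 3206)*((6 + 29*(-39)) - 6552) = 20294*((6 - 1131) - 6552) = 20294*(-1125 - 6552) = 20294*(-7677) = -155797038)
y = -195/49327 ≈ -0.0039532
j - y = -155797038 - 1*(-195/49327) = -155797038 + 195/49327 = -7685000493231/49327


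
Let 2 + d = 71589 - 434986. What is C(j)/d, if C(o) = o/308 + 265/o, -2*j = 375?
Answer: 93421/16789033800 ≈ 5.5644e-6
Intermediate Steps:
d = -363399 (d = -2 + (71589 - 434986) = -2 - 363397 = -363399)
j = -375/2 (j = -½*375 = -375/2 ≈ -187.50)
C(o) = 265/o + o/308 (C(o) = o*(1/308) + 265/o = o/308 + 265/o = 265/o + o/308)
C(j)/d = (265/(-375/2) + (1/308)*(-375/2))/(-363399) = (265*(-2/375) - 375/616)*(-1/363399) = (-106/75 - 375/616)*(-1/363399) = -93421/46200*(-1/363399) = 93421/16789033800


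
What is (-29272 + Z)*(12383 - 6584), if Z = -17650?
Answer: -272100678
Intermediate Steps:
(-29272 + Z)*(12383 - 6584) = (-29272 - 17650)*(12383 - 6584) = -46922*5799 = -272100678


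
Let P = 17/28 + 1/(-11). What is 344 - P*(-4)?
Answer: 26647/77 ≈ 346.06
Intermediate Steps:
P = 159/308 (P = 17*(1/28) + 1*(-1/11) = 17/28 - 1/11 = 159/308 ≈ 0.51623)
344 - P*(-4) = 344 - 159*(-4)/308 = 344 - 1*(-159/77) = 344 + 159/77 = 26647/77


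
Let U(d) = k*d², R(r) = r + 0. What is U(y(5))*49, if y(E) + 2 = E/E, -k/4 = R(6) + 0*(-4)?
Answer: -1176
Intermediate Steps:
R(r) = r
k = -24 (k = -4*(6 + 0*(-4)) = -4*(6 + 0) = -4*6 = -24)
y(E) = -1 (y(E) = -2 + E/E = -2 + 1 = -1)
U(d) = -24*d²
U(y(5))*49 = -24*(-1)²*49 = -24*1*49 = -24*49 = -1176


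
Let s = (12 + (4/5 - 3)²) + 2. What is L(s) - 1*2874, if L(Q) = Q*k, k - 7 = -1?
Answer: -69024/25 ≈ -2761.0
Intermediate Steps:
k = 6 (k = 7 - 1 = 6)
s = 471/25 (s = (12 + (4*(⅕) - 3)²) + 2 = (12 + (⅘ - 3)²) + 2 = (12 + (-11/5)²) + 2 = (12 + 121/25) + 2 = 421/25 + 2 = 471/25 ≈ 18.840)
L(Q) = 6*Q (L(Q) = Q*6 = 6*Q)
L(s) - 1*2874 = 6*(471/25) - 1*2874 = 2826/25 - 2874 = -69024/25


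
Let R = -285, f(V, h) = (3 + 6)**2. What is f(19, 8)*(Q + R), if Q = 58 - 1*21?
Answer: -20088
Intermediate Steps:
f(V, h) = 81 (f(V, h) = 9**2 = 81)
Q = 37 (Q = 58 - 21 = 37)
f(19, 8)*(Q + R) = 81*(37 - 285) = 81*(-248) = -20088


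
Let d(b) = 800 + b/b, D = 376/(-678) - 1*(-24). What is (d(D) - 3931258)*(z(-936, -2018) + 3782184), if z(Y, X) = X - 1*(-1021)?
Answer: -14861792912459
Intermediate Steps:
z(Y, X) = 1021 + X (z(Y, X) = X + 1021 = 1021 + X)
D = 7948/339 (D = 376*(-1/678) + 24 = -188/339 + 24 = 7948/339 ≈ 23.445)
d(b) = 801 (d(b) = 800 + 1 = 801)
(d(D) - 3931258)*(z(-936, -2018) + 3782184) = (801 - 3931258)*((1021 - 2018) + 3782184) = -3930457*(-997 + 3782184) = -3930457*3781187 = -14861792912459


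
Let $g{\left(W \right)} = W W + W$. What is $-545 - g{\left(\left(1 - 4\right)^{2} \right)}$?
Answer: $-635$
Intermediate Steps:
$g{\left(W \right)} = W + W^{2}$ ($g{\left(W \right)} = W^{2} + W = W + W^{2}$)
$-545 - g{\left(\left(1 - 4\right)^{2} \right)} = -545 - \left(1 - 4\right)^{2} \left(1 + \left(1 - 4\right)^{2}\right) = -545 - \left(-3\right)^{2} \left(1 + \left(-3\right)^{2}\right) = -545 - 9 \left(1 + 9\right) = -545 - 9 \cdot 10 = -545 - 90 = -635$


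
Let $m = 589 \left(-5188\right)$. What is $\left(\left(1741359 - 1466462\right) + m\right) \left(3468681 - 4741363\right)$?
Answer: $3539118649470$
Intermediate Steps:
$m = -3055732$
$\left(\left(1741359 - 1466462\right) + m\right) \left(3468681 - 4741363\right) = \left(\left(1741359 - 1466462\right) - 3055732\right) \left(3468681 - 4741363\right) = \left(274897 - 3055732\right) \left(-1272682\right) = \left(-2780835\right) \left(-1272682\right) = 3539118649470$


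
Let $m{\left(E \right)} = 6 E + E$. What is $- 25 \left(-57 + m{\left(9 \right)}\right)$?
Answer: $-150$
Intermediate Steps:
$m{\left(E \right)} = 7 E$
$- 25 \left(-57 + m{\left(9 \right)}\right) = - 25 \left(-57 + 7 \cdot 9\right) = - 25 \left(-57 + 63\right) = \left(-25\right) 6 = -150$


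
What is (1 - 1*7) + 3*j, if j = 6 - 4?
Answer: 0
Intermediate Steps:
j = 2
(1 - 1*7) + 3*j = (1 - 1*7) + 3*2 = (1 - 7) + 6 = -6 + 6 = 0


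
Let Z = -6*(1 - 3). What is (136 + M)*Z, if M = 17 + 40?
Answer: 2316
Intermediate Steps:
Z = 12 (Z = -6*(-2) = 12)
M = 57
(136 + M)*Z = (136 + 57)*12 = 193*12 = 2316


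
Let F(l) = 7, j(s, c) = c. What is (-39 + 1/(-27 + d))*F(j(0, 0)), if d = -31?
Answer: -15841/58 ≈ -273.12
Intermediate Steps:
(-39 + 1/(-27 + d))*F(j(0, 0)) = (-39 + 1/(-27 - 31))*7 = (-39 + 1/(-58))*7 = (-39 - 1/58)*7 = -2263/58*7 = -15841/58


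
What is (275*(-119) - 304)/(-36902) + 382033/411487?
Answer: 27688785889/15184693274 ≈ 1.8235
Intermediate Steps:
(275*(-119) - 304)/(-36902) + 382033/411487 = (-32725 - 304)*(-1/36902) + 382033*(1/411487) = -33029*(-1/36902) + 382033/411487 = 33029/36902 + 382033/411487 = 27688785889/15184693274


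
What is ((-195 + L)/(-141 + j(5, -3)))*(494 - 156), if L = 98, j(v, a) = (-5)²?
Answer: 16393/58 ≈ 282.64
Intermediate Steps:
j(v, a) = 25
((-195 + L)/(-141 + j(5, -3)))*(494 - 156) = ((-195 + 98)/(-141 + 25))*(494 - 156) = -97/(-116)*338 = -97*(-1/116)*338 = (97/116)*338 = 16393/58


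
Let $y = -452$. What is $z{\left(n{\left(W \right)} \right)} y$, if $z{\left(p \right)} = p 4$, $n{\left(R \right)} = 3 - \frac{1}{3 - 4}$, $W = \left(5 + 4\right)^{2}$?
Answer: $-7232$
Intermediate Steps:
$W = 81$ ($W = 9^{2} = 81$)
$n{\left(R \right)} = 4$ ($n{\left(R \right)} = 3 - \frac{1}{-1} = 3 - -1 = 3 + 1 = 4$)
$z{\left(p \right)} = 4 p$
$z{\left(n{\left(W \right)} \right)} y = 4 \cdot 4 \left(-452\right) = 16 \left(-452\right) = -7232$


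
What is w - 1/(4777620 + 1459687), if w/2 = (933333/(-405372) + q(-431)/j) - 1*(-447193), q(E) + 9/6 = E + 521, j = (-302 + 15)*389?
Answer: 42077882019204080075337/47046911217822362 ≈ 8.9438e+5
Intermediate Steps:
j = -111643 (j = -287*389 = -111643)
q(E) = 1039/2 + E (q(E) = -3/2 + (E + 521) = -3/2 + (521 + E) = 1039/2 + E)
w = 6746161768085429/7542824366 (w = 2*((933333/(-405372) + (1039/2 - 431)/(-111643)) - 1*(-447193)) = 2*((933333*(-1/405372) + (177/2)*(-1/111643)) + 447193) = 2*((-311111/135124 - 177/223286) + 447193) = 2*(-34745323847/15085648732 + 447193) = 2*(6746161768085429/15085648732) = 6746161768085429/7542824366 ≈ 8.9438e+5)
w - 1/(4777620 + 1459687) = 6746161768085429/7542824366 - 1/(4777620 + 1459687) = 6746161768085429/7542824366 - 1/6237307 = 42077882019204080075337/47046911217822362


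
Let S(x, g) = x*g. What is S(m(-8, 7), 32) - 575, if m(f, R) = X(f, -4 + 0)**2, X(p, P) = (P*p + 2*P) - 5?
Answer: 10977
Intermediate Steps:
X(p, P) = -5 + 2*P + P*p (X(p, P) = (2*P + P*p) - 5 = -5 + 2*P + P*p)
m(f, R) = (-13 - 4*f)**2 (m(f, R) = (-5 + 2*(-4 + 0) + (-4 + 0)*f)**2 = (-5 + 2*(-4) - 4*f)**2 = (-5 - 8 - 4*f)**2 = (-13 - 4*f)**2)
S(x, g) = g*x
S(m(-8, 7), 32) - 575 = 32*(13 + 4*(-8))**2 - 575 = 32*(13 - 32)**2 - 575 = 32*(-19)**2 - 575 = 32*361 - 575 = 11552 - 575 = 10977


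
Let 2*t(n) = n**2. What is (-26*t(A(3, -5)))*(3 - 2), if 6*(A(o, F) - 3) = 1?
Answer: -4693/36 ≈ -130.36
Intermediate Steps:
A(o, F) = 19/6 (A(o, F) = 3 + (1/6)*1 = 3 + 1/6 = 19/6)
t(n) = n**2/2
(-26*t(A(3, -5)))*(3 - 2) = (-13*(19/6)**2)*(3 - 2) = -13*361/36*1 = -26*361/72*1 = -4693/36*1 = -4693/36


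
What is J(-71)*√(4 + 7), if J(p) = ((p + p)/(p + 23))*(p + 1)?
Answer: -2485*√11/12 ≈ -686.82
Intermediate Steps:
J(p) = 2*p*(1 + p)/(23 + p) (J(p) = ((2*p)/(23 + p))*(1 + p) = (2*p/(23 + p))*(1 + p) = 2*p*(1 + p)/(23 + p))
J(-71)*√(4 + 7) = (2*(-71)*(1 - 71)/(23 - 71))*√(4 + 7) = (2*(-71)*(-70)/(-48))*√11 = (2*(-71)*(-1/48)*(-70))*√11 = -2485*√11/12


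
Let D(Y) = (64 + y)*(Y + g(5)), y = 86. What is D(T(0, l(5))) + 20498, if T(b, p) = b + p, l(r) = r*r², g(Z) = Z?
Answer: 39998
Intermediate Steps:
l(r) = r³
D(Y) = 750 + 150*Y (D(Y) = (64 + 86)*(Y + 5) = 150*(5 + Y) = 750 + 150*Y)
D(T(0, l(5))) + 20498 = (750 + 150*(0 + 5³)) + 20498 = (750 + 150*(0 + 125)) + 20498 = (750 + 150*125) + 20498 = (750 + 18750) + 20498 = 19500 + 20498 = 39998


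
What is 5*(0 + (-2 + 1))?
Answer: -5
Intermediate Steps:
5*(0 + (-2 + 1)) = 5*(0 - 1) = 5*(-1) = -5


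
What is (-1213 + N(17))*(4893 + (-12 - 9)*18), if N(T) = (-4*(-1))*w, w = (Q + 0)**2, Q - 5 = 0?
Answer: -5025195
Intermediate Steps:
Q = 5 (Q = 5 + 0 = 5)
w = 25 (w = (5 + 0)**2 = 5**2 = 25)
N(T) = 100 (N(T) = -4*(-1)*25 = 4*25 = 100)
(-1213 + N(17))*(4893 + (-12 - 9)*18) = (-1213 + 100)*(4893 + (-12 - 9)*18) = -1113*(4893 - 21*18) = -1113*(4893 - 378) = -1113*4515 = -5025195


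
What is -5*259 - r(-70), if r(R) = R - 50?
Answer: -1175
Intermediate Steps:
r(R) = -50 + R
-5*259 - r(-70) = -5*259 - (-50 - 70) = -1295 - 1*(-120) = -1295 + 120 = -1175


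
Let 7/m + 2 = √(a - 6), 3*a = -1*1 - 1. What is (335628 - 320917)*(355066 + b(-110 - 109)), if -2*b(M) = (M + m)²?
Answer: 14711*(-5315911*I + 5291236*√15)/(16*(√15 - I)) ≈ 4.8664e+9 - 5.4917e+6*I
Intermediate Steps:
a = -⅔ (a = (-1*1 - 1)/3 = (-1 - 1)/3 = (⅓)*(-2) = -⅔ ≈ -0.66667)
m = 7/(-2 + 2*I*√15/3) (m = 7/(-2 + √(-⅔ - 6)) = 7/(-2 + √(-20/3)) = 7/(-2 + 2*I*√15/3) ≈ -1.3125 - 1.6944*I)
b(M) = -(-21/16 + M - 7*I*√15/16)²/2 (b(M) = -(M + (-21/16 - 7*I*√15/16))²/2 = -(-21/16 + M - 7*I*√15/16)²/2)
(335628 - 320917)*(355066 + b(-110 - 109)) = (335628 - 320917)*(355066 - (-21 + 2*(-110 - 109)*(3 - I*√15))²/(8*(3 - I*√15)²)) = 14711*(355066 - (-21 + 2*(-219)*(3 - I*√15))²/(8*(3 - I*√15)²)) = 14711*(355066 - (-21 + (-1314 + 438*I*√15))²/(8*(3 - I*√15)²)) = 14711*(355066 - (-1335 + 438*I*√15)²/(8*(3 - I*√15)²)) = 5223375926 - 14711*(-1335 + 438*I*√15)²/(8*(3 - I*√15)²)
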